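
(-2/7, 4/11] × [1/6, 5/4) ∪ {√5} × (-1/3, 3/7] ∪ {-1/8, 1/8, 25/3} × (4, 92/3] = ({√5} × (-1/3, 3/7]) ∪ ({-1/8, 1/8, 25/3} × (4, 92/3]) ∪ ((-2/7, 4/11] × [1/6, 5/4))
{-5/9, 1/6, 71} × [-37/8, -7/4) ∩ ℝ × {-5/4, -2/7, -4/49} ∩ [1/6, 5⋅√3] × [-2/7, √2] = ∅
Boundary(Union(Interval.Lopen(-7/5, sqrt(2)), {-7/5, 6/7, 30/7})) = {-7/5, 30/7, sqrt(2)}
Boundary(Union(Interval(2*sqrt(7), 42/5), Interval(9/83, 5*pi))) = {9/83, 5*pi}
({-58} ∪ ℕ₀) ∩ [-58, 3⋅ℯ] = {-58} ∪ {0, 1, …, 8}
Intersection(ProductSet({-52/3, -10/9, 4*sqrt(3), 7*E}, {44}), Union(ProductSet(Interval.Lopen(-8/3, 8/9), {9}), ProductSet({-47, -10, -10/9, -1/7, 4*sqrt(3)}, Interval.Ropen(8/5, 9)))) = EmptySet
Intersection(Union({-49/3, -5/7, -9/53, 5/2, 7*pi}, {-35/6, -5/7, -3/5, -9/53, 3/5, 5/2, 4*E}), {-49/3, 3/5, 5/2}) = {-49/3, 3/5, 5/2}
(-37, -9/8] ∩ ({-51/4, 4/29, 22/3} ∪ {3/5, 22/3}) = {-51/4}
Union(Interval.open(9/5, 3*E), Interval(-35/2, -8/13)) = Union(Interval(-35/2, -8/13), Interval.open(9/5, 3*E))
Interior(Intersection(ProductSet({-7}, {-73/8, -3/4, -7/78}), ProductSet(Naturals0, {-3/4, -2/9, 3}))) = EmptySet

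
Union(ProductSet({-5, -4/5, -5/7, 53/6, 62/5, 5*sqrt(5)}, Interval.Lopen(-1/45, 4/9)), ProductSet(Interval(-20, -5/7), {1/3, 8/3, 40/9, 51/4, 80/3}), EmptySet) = Union(ProductSet({-5, -4/5, -5/7, 53/6, 62/5, 5*sqrt(5)}, Interval.Lopen(-1/45, 4/9)), ProductSet(Interval(-20, -5/7), {1/3, 8/3, 40/9, 51/4, 80/3}))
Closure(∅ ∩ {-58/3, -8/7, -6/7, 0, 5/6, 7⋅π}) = ∅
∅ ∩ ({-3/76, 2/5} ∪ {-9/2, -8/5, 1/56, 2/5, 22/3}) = ∅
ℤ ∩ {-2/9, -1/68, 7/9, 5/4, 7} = {7}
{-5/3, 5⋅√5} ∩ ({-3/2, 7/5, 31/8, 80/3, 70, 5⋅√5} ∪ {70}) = {5⋅√5}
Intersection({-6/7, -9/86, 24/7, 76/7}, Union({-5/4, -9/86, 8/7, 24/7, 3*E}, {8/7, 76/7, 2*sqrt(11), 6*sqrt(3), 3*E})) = {-9/86, 24/7, 76/7}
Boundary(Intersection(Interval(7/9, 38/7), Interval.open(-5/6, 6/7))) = {7/9, 6/7}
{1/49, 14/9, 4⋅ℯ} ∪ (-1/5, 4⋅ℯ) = (-1/5, 4⋅ℯ]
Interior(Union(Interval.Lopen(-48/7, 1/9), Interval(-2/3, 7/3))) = Interval.open(-48/7, 7/3)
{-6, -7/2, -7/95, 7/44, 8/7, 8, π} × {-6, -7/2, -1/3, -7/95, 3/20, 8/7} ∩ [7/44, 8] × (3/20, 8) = {7/44, 8/7, 8, π} × {8/7}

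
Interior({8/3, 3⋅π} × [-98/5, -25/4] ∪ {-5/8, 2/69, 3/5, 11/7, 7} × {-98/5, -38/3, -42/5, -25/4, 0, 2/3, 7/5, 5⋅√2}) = ∅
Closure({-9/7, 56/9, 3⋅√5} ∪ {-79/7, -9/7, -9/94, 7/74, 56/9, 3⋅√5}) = {-79/7, -9/7, -9/94, 7/74, 56/9, 3⋅√5}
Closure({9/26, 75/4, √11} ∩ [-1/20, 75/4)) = {9/26, √11}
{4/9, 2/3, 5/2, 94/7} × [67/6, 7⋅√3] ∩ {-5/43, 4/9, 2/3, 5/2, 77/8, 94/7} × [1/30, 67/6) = ∅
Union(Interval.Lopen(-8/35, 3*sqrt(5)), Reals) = Interval(-oo, oo)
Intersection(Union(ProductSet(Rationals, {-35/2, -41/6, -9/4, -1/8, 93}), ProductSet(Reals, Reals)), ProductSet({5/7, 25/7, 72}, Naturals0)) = ProductSet({5/7, 25/7, 72}, Naturals0)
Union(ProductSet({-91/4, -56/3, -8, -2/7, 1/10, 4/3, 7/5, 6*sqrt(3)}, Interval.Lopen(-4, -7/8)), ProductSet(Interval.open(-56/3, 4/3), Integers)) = Union(ProductSet({-91/4, -56/3, -8, -2/7, 1/10, 4/3, 7/5, 6*sqrt(3)}, Interval.Lopen(-4, -7/8)), ProductSet(Interval.open(-56/3, 4/3), Integers))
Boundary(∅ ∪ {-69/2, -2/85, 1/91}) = {-69/2, -2/85, 1/91}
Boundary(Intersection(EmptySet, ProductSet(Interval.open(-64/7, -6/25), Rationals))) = EmptySet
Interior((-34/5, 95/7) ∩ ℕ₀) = ∅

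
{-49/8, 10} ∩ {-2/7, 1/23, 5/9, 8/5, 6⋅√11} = ∅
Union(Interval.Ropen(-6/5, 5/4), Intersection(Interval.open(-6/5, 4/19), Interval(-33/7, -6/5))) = Interval.Ropen(-6/5, 5/4)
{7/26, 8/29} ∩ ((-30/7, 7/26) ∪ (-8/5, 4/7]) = {7/26, 8/29}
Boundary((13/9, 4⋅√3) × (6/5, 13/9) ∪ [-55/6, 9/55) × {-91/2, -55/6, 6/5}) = ([-55/6, 9/55] × {-91/2, -55/6, 6/5}) ∪ ({13/9, 4⋅√3} × [6/5, 13/9]) ∪ ([13/9, 4⋅√3] × {6/5, 13/9})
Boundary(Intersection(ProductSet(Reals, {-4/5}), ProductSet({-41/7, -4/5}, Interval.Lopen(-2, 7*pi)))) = ProductSet({-41/7, -4/5}, {-4/5})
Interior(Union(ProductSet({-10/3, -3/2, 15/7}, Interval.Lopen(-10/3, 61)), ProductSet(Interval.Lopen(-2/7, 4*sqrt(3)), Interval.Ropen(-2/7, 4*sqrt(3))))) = ProductSet(Interval.open(-2/7, 4*sqrt(3)), Interval.open(-2/7, 4*sqrt(3)))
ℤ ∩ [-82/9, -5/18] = {-9, -8, …, -1}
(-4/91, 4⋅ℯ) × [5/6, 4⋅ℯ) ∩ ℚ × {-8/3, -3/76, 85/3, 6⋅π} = ∅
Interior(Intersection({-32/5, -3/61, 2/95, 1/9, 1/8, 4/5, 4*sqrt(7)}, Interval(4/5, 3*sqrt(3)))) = EmptySet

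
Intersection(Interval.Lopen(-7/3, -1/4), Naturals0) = EmptySet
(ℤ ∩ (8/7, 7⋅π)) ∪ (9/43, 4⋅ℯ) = (9/43, 4⋅ℯ) ∪ {2, 3, …, 21}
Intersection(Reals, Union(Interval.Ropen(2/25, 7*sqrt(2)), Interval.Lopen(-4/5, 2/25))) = Interval.open(-4/5, 7*sqrt(2))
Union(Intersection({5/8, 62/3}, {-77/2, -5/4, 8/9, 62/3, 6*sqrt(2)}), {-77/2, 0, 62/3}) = {-77/2, 0, 62/3}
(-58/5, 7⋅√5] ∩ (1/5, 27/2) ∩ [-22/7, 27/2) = (1/5, 27/2)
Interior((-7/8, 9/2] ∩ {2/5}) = ∅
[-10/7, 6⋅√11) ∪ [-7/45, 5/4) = [-10/7, 6⋅√11)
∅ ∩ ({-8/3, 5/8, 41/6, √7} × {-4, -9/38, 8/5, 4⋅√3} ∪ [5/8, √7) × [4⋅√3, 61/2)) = ∅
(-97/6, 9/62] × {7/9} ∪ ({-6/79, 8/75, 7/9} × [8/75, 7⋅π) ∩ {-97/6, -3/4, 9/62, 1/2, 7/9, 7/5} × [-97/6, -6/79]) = (-97/6, 9/62] × {7/9}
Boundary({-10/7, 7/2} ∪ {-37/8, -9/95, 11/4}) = {-37/8, -10/7, -9/95, 11/4, 7/2}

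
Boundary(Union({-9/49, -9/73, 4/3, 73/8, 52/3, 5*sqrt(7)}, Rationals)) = Reals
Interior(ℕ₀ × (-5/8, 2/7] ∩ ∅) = ∅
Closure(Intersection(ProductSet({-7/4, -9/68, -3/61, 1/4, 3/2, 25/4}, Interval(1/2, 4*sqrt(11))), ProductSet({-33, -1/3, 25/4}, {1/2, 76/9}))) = ProductSet({25/4}, {1/2, 76/9})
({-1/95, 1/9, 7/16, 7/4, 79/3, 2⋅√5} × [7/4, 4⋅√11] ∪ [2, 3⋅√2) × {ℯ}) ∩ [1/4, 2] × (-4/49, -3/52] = ∅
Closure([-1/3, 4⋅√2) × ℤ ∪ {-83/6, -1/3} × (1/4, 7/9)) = ({-83/6, -1/3} × [1/4, 7/9]) ∪ ([-1/3, 4⋅√2] × ℤ)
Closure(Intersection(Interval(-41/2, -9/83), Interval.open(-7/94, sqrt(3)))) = EmptySet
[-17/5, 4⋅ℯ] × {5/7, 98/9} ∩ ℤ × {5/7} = {-3, -2, …, 10} × {5/7}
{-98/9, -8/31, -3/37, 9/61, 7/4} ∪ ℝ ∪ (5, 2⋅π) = (-∞, ∞)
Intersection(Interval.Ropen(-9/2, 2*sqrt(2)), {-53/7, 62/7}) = EmptySet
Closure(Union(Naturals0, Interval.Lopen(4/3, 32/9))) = Union(Complement(Naturals0, Interval.open(4/3, 32/9)), Interval(4/3, 32/9), Naturals0)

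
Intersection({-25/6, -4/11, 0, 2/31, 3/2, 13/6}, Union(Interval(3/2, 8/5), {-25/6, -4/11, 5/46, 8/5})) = {-25/6, -4/11, 3/2}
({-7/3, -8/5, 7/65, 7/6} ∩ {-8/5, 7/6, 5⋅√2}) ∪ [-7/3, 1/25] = [-7/3, 1/25] ∪ {7/6}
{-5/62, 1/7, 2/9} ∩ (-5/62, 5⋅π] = {1/7, 2/9}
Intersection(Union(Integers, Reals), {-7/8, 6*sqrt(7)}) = {-7/8, 6*sqrt(7)}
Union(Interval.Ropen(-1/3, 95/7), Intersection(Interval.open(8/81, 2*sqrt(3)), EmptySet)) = Interval.Ropen(-1/3, 95/7)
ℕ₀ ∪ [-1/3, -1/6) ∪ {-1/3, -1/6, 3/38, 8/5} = [-1/3, -1/6] ∪ ℕ₀ ∪ {3/38, 8/5}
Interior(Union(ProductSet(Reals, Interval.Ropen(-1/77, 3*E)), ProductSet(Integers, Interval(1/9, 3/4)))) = ProductSet(Reals, Interval.open(-1/77, 3*E))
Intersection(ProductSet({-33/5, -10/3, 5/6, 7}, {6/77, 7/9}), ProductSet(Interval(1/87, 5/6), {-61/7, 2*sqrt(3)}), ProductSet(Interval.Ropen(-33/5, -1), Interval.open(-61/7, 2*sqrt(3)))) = EmptySet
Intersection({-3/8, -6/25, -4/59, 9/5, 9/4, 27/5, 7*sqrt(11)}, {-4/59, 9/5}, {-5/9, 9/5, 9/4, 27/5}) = {9/5}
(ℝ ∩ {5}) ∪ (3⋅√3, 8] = {5} ∪ (3⋅√3, 8]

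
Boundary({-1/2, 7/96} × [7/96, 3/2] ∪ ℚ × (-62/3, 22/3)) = ℝ × [-62/3, 22/3]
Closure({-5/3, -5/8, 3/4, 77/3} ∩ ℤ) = ∅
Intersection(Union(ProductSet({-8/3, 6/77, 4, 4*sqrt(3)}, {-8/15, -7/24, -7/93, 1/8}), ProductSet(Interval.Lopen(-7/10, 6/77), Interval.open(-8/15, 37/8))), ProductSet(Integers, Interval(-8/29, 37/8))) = Union(ProductSet({4}, {-7/93, 1/8}), ProductSet(Range(0, 1, 1), Interval.Ropen(-8/29, 37/8)))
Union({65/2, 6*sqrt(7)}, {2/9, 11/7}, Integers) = Union({2/9, 11/7, 65/2, 6*sqrt(7)}, Integers)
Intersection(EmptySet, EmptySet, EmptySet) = EmptySet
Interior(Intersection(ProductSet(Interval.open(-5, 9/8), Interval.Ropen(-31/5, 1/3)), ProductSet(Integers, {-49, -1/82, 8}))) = EmptySet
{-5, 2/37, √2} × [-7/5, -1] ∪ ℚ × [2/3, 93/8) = (ℚ × [2/3, 93/8)) ∪ ({-5, 2/37, √2} × [-7/5, -1])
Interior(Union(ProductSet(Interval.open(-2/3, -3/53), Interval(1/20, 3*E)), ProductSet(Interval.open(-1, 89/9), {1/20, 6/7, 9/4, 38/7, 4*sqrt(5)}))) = ProductSet(Interval.open(-2/3, -3/53), Interval.open(1/20, 3*E))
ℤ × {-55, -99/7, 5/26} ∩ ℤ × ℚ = ℤ × {-55, -99/7, 5/26}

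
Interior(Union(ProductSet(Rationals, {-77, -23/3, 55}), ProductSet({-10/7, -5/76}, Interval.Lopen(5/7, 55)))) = EmptySet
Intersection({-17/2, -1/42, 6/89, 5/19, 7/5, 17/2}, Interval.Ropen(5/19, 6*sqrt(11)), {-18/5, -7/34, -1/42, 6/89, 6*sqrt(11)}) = EmptySet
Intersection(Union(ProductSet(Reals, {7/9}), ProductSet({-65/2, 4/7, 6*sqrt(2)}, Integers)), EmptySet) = EmptySet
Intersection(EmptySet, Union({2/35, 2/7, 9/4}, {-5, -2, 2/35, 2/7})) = EmptySet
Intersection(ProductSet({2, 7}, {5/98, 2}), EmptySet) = EmptySet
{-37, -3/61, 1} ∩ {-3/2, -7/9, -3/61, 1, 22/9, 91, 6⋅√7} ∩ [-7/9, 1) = {-3/61}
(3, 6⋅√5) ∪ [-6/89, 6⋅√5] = [-6/89, 6⋅√5]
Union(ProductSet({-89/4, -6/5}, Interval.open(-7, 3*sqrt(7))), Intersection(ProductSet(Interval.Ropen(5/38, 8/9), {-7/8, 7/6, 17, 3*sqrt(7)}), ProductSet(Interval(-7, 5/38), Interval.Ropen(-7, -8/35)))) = Union(ProductSet({5/38}, {-7/8}), ProductSet({-89/4, -6/5}, Interval.open(-7, 3*sqrt(7))))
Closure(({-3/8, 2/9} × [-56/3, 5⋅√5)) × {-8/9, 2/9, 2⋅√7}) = ({-3/8, 2/9} × [-56/3, 5⋅√5]) × {-8/9, 2/9, 2⋅√7}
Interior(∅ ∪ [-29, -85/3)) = (-29, -85/3)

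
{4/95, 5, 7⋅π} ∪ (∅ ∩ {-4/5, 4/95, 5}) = {4/95, 5, 7⋅π}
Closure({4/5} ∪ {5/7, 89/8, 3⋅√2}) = {5/7, 4/5, 89/8, 3⋅√2}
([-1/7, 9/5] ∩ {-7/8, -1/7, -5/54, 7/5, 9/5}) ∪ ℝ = ℝ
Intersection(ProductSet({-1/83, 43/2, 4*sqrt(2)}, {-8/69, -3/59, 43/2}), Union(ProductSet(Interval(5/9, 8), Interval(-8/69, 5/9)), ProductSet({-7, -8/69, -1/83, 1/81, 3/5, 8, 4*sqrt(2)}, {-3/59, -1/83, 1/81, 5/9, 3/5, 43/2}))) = Union(ProductSet({4*sqrt(2)}, {-8/69, -3/59}), ProductSet({-1/83, 4*sqrt(2)}, {-3/59, 43/2}))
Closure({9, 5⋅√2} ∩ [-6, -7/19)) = ∅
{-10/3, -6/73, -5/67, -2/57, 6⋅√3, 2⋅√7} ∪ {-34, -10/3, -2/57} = {-34, -10/3, -6/73, -5/67, -2/57, 6⋅√3, 2⋅√7}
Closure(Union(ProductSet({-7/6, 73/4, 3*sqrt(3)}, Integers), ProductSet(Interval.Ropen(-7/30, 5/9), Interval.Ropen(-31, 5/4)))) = Union(ProductSet({-7/30, 5/9}, Interval(-31, 5/4)), ProductSet({-7/6, 73/4, 3*sqrt(3)}, Integers), ProductSet(Interval(-7/30, 5/9), {-31, 5/4}), ProductSet(Interval.Ropen(-7/30, 5/9), Interval.Ropen(-31, 5/4)))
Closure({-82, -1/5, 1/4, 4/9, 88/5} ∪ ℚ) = ℝ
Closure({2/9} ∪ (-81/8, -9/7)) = [-81/8, -9/7] ∪ {2/9}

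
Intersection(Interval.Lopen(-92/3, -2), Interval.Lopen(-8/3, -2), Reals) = Interval.Lopen(-8/3, -2)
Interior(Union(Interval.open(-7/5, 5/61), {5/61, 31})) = Interval.open(-7/5, 5/61)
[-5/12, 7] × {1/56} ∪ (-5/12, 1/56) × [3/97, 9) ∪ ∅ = ([-5/12, 7] × {1/56}) ∪ ((-5/12, 1/56) × [3/97, 9))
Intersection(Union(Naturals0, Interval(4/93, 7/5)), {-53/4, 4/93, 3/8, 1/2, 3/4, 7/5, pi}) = {4/93, 3/8, 1/2, 3/4, 7/5}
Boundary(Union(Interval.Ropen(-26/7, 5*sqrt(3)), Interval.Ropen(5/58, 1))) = {-26/7, 5*sqrt(3)}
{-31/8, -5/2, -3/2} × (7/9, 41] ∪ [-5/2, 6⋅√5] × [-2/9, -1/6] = ({-31/8, -5/2, -3/2} × (7/9, 41]) ∪ ([-5/2, 6⋅√5] × [-2/9, -1/6])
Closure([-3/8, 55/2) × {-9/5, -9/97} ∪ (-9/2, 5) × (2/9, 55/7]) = ({-9/2, 5} × [2/9, 55/7]) ∪ ([-9/2, 5] × {2/9, 55/7}) ∪ ([-3/8, 55/2] × {-9/5, -9/97}) ∪ ((-9/2, 5) × (2/9, 55/7])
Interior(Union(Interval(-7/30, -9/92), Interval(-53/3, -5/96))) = Interval.open(-53/3, -5/96)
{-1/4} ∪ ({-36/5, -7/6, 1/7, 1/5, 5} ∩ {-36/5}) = {-36/5, -1/4}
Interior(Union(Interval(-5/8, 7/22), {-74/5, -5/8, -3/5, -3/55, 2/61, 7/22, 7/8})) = Interval.open(-5/8, 7/22)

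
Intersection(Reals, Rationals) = Rationals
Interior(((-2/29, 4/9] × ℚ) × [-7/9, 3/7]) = ∅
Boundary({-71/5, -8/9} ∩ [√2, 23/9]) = ∅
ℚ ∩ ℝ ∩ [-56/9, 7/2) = ℚ ∩ [-56/9, 7/2)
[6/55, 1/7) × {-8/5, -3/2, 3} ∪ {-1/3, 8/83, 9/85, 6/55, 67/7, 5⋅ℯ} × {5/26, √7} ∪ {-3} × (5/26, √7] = ({-3} × (5/26, √7]) ∪ ([6/55, 1/7) × {-8/5, -3/2, 3}) ∪ ({-1/3, 8/83, 9/85, 6/55, 67/7, 5⋅ℯ} × {5/26, √7})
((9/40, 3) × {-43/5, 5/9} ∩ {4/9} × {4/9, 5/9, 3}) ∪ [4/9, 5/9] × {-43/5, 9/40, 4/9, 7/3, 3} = ({4/9} × {5/9}) ∪ ([4/9, 5/9] × {-43/5, 9/40, 4/9, 7/3, 3})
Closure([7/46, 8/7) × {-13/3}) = [7/46, 8/7] × {-13/3}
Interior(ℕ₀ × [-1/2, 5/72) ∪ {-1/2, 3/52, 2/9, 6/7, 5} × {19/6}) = ∅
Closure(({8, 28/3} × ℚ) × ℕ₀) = ({8, 28/3} × ℝ) × ℕ₀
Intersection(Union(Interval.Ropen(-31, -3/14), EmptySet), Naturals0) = EmptySet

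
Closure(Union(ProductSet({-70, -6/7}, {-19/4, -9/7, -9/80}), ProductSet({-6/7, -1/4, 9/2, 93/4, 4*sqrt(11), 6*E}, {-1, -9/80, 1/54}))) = Union(ProductSet({-70, -6/7}, {-19/4, -9/7, -9/80}), ProductSet({-6/7, -1/4, 9/2, 93/4, 4*sqrt(11), 6*E}, {-1, -9/80, 1/54}))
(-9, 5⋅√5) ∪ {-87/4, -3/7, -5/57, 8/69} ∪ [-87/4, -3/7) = [-87/4, 5⋅√5)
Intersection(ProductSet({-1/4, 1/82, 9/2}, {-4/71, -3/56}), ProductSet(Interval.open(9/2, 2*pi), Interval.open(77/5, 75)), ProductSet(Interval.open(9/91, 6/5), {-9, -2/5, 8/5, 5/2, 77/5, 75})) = EmptySet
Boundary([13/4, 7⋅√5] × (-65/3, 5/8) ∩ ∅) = ∅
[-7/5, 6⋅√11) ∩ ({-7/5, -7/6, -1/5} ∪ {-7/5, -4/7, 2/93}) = {-7/5, -7/6, -4/7, -1/5, 2/93}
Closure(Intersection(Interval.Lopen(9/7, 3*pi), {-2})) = EmptySet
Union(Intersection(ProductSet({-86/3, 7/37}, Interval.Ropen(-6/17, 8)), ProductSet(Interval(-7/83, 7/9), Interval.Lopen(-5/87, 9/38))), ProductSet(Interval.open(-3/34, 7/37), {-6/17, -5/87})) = Union(ProductSet({7/37}, Interval.Lopen(-5/87, 9/38)), ProductSet(Interval.open(-3/34, 7/37), {-6/17, -5/87}))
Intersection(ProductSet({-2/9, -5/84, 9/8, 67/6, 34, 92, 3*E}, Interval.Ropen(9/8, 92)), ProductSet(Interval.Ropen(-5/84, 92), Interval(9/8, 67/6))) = ProductSet({-5/84, 9/8, 67/6, 34, 3*E}, Interval(9/8, 67/6))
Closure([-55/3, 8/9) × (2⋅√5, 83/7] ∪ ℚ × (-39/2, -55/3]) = (ℝ × [-39/2, -55/3]) ∪ ({-55/3, 8/9} × [2⋅√5, 83/7]) ∪ ([-55/3, 8/9] × {83/7, 2⋅√5}) ∪ ([-55/3, 8/9) × (2⋅√5, 83/7])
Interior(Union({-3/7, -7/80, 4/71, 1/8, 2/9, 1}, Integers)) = EmptySet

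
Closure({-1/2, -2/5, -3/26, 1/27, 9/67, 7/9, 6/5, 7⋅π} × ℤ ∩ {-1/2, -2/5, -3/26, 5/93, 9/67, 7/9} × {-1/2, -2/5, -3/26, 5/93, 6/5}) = ∅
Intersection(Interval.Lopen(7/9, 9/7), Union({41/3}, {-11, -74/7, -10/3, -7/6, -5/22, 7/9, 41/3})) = EmptySet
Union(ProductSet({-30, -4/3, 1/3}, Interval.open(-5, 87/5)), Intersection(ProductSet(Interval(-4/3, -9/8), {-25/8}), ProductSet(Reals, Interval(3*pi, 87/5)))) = ProductSet({-30, -4/3, 1/3}, Interval.open(-5, 87/5))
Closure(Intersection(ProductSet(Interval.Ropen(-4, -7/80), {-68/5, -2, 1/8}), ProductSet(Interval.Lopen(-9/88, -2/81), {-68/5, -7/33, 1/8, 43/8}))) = ProductSet(Interval(-9/88, -7/80), {-68/5, 1/8})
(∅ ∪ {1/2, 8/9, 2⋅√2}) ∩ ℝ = {1/2, 8/9, 2⋅√2}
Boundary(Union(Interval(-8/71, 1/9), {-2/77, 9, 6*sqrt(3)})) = {-8/71, 1/9, 9, 6*sqrt(3)}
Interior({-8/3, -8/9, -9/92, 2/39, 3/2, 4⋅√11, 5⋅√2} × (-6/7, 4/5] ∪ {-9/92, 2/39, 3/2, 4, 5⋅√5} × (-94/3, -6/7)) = ∅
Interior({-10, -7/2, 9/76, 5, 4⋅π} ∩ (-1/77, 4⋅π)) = ∅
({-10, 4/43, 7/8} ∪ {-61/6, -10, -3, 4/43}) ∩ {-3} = {-3}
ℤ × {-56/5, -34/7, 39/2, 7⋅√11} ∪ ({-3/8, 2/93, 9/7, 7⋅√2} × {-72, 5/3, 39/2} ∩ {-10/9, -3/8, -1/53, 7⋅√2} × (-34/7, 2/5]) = ℤ × {-56/5, -34/7, 39/2, 7⋅√11}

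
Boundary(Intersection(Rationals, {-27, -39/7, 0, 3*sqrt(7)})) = {-27, -39/7, 0}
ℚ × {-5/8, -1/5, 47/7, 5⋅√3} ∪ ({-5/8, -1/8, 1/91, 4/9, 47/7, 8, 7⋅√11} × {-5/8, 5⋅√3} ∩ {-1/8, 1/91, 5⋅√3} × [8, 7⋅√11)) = ℚ × {-5/8, -1/5, 47/7, 5⋅√3}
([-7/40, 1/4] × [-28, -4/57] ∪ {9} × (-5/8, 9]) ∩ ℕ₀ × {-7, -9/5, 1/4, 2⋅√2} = ({0} × {-7, -9/5}) ∪ ({9} × {1/4, 2⋅√2})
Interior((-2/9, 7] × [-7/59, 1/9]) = (-2/9, 7) × (-7/59, 1/9)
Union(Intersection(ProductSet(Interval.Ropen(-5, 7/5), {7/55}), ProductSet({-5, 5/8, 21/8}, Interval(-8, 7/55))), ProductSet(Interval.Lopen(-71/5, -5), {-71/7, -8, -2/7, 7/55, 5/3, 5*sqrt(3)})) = Union(ProductSet({-5, 5/8}, {7/55}), ProductSet(Interval.Lopen(-71/5, -5), {-71/7, -8, -2/7, 7/55, 5/3, 5*sqrt(3)}))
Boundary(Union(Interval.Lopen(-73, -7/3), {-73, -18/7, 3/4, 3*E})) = {-73, -7/3, 3/4, 3*E}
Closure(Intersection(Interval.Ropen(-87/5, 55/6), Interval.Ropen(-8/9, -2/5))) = Interval(-8/9, -2/5)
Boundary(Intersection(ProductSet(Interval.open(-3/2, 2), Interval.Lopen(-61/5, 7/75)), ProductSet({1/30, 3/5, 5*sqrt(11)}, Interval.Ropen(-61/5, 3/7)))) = ProductSet({1/30, 3/5}, Interval(-61/5, 7/75))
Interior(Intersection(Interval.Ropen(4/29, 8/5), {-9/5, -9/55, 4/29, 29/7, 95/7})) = EmptySet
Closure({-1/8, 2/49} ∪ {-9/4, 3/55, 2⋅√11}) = {-9/4, -1/8, 2/49, 3/55, 2⋅√11}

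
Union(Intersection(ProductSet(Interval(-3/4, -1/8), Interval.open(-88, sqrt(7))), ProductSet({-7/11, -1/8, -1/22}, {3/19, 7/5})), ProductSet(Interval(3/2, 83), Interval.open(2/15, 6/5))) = Union(ProductSet({-7/11, -1/8}, {3/19, 7/5}), ProductSet(Interval(3/2, 83), Interval.open(2/15, 6/5)))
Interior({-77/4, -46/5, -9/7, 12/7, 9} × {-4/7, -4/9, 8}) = ∅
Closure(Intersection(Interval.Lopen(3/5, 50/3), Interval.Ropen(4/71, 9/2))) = Interval(3/5, 9/2)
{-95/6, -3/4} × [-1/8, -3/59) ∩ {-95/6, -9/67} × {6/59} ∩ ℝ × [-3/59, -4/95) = ∅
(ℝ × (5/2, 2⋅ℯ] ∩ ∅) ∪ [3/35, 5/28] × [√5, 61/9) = [3/35, 5/28] × [√5, 61/9)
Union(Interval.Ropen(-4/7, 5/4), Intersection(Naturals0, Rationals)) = Union(Interval.Ropen(-4/7, 5/4), Naturals0)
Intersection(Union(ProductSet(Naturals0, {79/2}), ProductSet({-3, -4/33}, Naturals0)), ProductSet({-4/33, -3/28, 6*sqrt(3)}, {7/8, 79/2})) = EmptySet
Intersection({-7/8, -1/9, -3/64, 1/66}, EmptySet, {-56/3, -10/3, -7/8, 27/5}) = EmptySet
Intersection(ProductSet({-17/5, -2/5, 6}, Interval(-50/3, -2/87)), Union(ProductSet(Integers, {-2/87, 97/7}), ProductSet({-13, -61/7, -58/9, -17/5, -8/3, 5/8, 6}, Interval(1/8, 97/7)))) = ProductSet({6}, {-2/87})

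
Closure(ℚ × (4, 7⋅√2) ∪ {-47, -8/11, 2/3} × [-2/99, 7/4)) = ({-47, -8/11, 2/3} × [-2/99, 7/4]) ∪ (ℝ × [4, 7⋅√2])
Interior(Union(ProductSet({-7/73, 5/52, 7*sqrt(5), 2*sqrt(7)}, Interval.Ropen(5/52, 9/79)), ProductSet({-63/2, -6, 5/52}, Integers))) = EmptySet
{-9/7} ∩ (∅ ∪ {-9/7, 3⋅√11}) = {-9/7}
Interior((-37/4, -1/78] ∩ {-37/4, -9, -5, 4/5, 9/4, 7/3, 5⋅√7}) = ∅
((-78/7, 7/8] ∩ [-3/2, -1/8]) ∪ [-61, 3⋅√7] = [-61, 3⋅√7]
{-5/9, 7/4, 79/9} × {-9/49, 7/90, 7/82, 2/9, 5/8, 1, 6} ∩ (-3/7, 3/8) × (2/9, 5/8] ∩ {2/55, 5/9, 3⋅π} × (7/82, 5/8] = ∅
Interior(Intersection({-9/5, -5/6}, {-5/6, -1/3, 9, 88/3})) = EmptySet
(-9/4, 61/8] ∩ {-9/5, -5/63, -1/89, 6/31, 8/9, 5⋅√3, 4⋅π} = {-9/5, -5/63, -1/89, 6/31, 8/9}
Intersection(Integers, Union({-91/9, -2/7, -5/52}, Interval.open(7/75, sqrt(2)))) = Range(1, 2, 1)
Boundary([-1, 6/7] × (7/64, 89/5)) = ({-1, 6/7} × [7/64, 89/5]) ∪ ([-1, 6/7] × {7/64, 89/5})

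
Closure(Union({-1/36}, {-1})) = {-1, -1/36}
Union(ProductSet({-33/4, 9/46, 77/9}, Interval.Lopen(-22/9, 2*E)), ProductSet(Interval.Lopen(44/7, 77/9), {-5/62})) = Union(ProductSet({-33/4, 9/46, 77/9}, Interval.Lopen(-22/9, 2*E)), ProductSet(Interval.Lopen(44/7, 77/9), {-5/62}))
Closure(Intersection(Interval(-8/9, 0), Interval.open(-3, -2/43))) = Interval(-8/9, -2/43)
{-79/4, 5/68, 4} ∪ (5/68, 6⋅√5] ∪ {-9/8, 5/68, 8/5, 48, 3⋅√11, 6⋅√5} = {-79/4, -9/8, 48} ∪ [5/68, 6⋅√5]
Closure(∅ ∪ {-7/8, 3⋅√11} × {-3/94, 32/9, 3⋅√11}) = {-7/8, 3⋅√11} × {-3/94, 32/9, 3⋅√11}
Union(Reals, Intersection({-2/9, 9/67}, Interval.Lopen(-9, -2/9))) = Reals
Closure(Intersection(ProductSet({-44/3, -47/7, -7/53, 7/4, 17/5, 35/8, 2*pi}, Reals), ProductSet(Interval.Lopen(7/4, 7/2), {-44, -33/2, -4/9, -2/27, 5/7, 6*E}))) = ProductSet({17/5}, {-44, -33/2, -4/9, -2/27, 5/7, 6*E})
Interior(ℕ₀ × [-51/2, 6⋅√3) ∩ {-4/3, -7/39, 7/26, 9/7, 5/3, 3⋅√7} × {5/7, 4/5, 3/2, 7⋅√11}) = ∅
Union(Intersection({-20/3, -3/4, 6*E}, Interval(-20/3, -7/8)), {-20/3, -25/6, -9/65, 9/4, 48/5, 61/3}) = {-20/3, -25/6, -9/65, 9/4, 48/5, 61/3}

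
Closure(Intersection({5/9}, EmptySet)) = EmptySet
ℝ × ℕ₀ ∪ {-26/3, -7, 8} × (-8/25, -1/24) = (ℝ × ℕ₀) ∪ ({-26/3, -7, 8} × (-8/25, -1/24))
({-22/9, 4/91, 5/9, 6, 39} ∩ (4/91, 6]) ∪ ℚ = ℚ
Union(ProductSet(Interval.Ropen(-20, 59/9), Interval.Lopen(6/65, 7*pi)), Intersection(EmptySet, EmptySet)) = ProductSet(Interval.Ropen(-20, 59/9), Interval.Lopen(6/65, 7*pi))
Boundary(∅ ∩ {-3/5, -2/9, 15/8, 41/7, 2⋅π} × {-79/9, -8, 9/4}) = ∅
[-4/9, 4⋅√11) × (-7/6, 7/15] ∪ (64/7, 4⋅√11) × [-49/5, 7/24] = ([-4/9, 4⋅√11) × (-7/6, 7/15]) ∪ ((64/7, 4⋅√11) × [-49/5, 7/24])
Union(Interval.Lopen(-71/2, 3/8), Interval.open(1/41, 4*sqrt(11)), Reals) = Interval(-oo, oo)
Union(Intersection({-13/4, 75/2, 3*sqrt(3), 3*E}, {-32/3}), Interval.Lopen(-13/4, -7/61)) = Interval.Lopen(-13/4, -7/61)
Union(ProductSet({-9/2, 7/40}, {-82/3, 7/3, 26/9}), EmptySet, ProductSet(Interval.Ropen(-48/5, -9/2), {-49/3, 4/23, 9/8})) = Union(ProductSet({-9/2, 7/40}, {-82/3, 7/3, 26/9}), ProductSet(Interval.Ropen(-48/5, -9/2), {-49/3, 4/23, 9/8}))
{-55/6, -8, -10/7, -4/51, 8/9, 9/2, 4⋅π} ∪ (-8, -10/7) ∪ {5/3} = {-55/6, -4/51, 8/9, 5/3, 9/2, 4⋅π} ∪ [-8, -10/7]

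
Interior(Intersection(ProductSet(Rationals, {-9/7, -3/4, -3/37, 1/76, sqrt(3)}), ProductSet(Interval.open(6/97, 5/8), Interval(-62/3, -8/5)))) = EmptySet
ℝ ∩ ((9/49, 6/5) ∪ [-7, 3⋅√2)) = [-7, 3⋅√2)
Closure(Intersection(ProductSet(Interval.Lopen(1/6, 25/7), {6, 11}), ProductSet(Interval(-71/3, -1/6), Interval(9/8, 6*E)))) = EmptySet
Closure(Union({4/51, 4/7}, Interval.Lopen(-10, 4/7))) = Interval(-10, 4/7)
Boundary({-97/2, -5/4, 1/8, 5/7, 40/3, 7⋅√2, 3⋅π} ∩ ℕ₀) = ∅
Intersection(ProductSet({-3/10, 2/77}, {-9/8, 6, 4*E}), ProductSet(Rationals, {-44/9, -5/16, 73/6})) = EmptySet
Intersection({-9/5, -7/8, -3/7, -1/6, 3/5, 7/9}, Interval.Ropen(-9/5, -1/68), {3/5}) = EmptySet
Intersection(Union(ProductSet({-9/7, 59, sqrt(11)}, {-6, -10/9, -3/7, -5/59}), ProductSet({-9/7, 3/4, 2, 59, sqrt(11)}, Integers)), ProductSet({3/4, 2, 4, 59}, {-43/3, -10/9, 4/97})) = ProductSet({59}, {-10/9})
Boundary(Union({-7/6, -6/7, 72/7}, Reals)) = EmptySet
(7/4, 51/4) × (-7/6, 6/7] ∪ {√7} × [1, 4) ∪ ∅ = ({√7} × [1, 4)) ∪ ((7/4, 51/4) × (-7/6, 6/7])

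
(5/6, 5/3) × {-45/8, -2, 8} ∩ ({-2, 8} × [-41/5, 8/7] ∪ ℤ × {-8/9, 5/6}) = ∅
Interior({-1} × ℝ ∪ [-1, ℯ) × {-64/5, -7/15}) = ∅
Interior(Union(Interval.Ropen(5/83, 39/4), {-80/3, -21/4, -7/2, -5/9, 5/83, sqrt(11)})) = Interval.open(5/83, 39/4)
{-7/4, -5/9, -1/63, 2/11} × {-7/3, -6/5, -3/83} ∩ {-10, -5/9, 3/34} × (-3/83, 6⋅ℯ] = ∅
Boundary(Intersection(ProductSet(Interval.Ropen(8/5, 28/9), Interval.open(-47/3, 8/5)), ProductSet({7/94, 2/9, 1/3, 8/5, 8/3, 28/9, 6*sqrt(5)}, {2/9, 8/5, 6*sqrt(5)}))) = ProductSet({8/5, 8/3}, {2/9})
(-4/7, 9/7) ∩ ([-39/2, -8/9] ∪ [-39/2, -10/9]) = ∅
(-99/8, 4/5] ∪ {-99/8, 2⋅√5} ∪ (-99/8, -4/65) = [-99/8, 4/5] ∪ {2⋅√5}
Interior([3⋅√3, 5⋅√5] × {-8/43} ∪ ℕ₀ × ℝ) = ∅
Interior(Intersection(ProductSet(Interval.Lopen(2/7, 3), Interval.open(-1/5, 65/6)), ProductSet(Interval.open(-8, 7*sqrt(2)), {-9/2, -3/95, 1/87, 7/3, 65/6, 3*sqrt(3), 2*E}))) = EmptySet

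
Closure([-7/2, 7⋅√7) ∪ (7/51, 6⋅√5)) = [-7/2, 7⋅√7]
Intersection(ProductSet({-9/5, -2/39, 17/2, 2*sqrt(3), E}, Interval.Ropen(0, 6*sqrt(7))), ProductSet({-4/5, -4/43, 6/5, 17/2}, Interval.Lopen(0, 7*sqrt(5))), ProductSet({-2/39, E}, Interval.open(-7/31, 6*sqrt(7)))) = EmptySet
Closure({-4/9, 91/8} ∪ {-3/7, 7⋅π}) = {-4/9, -3/7, 91/8, 7⋅π}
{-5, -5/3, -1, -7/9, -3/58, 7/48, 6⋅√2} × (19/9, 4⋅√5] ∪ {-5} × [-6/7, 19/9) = ({-5} × [-6/7, 19/9)) ∪ ({-5, -5/3, -1, -7/9, -3/58, 7/48, 6⋅√2} × (19/9, 4⋅√5])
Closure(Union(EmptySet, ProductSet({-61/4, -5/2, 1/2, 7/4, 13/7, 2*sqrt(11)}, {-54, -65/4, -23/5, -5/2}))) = ProductSet({-61/4, -5/2, 1/2, 7/4, 13/7, 2*sqrt(11)}, {-54, -65/4, -23/5, -5/2})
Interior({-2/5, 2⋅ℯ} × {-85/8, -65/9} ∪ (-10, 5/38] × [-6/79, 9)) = (-10, 5/38) × (-6/79, 9)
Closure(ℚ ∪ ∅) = ℝ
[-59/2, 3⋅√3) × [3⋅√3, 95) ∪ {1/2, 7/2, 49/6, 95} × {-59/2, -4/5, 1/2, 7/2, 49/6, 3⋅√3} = ({1/2, 7/2, 49/6, 95} × {-59/2, -4/5, 1/2, 7/2, 49/6, 3⋅√3}) ∪ ([-59/2, 3⋅√3) × [3⋅√3, 95))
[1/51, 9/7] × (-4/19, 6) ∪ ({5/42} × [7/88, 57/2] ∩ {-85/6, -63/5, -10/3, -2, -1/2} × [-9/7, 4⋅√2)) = [1/51, 9/7] × (-4/19, 6)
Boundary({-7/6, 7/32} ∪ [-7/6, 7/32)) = {-7/6, 7/32}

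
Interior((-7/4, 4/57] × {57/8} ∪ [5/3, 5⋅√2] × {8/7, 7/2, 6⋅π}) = ∅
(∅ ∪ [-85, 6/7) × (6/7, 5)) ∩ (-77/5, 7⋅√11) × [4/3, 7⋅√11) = (-77/5, 6/7) × [4/3, 5)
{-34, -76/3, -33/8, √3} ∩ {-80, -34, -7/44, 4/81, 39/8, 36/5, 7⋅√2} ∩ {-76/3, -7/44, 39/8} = ∅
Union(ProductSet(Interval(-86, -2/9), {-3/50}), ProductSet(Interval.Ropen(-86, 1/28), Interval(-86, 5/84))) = ProductSet(Interval.Ropen(-86, 1/28), Interval(-86, 5/84))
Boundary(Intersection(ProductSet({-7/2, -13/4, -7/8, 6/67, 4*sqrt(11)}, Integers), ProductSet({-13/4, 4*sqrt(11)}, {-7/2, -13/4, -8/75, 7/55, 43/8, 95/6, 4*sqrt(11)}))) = EmptySet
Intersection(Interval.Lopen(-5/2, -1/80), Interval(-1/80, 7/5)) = {-1/80}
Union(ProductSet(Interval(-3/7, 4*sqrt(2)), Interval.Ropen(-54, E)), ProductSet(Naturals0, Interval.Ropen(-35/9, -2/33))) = Union(ProductSet(Interval(-3/7, 4*sqrt(2)), Interval.Ropen(-54, E)), ProductSet(Naturals0, Interval.Ropen(-35/9, -2/33)))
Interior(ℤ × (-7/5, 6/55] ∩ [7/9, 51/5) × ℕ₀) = ∅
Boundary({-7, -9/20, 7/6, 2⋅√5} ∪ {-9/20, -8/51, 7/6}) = {-7, -9/20, -8/51, 7/6, 2⋅√5}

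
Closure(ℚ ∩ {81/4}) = {81/4}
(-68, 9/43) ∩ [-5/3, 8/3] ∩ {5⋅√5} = ∅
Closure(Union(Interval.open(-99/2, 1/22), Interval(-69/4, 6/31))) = Interval(-99/2, 6/31)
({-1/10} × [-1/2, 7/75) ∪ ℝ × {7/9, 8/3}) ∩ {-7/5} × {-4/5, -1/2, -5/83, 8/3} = {-7/5} × {8/3}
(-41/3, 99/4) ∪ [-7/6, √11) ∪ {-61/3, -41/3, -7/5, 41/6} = {-61/3} ∪ [-41/3, 99/4)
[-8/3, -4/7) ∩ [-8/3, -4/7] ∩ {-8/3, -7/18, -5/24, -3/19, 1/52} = {-8/3}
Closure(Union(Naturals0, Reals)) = Reals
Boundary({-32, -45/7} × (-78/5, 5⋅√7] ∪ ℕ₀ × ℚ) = (ℕ₀ × ℝ) ∪ ({-32, -45/7} × [-78/5, 5⋅√7])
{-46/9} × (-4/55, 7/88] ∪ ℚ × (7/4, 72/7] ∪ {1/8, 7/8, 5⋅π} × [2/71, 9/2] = (ℚ × (7/4, 72/7]) ∪ ({-46/9} × (-4/55, 7/88]) ∪ ({1/8, 7/8, 5⋅π} × [2/71, 9/2])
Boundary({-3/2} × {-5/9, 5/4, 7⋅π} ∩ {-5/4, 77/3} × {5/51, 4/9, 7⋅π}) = ∅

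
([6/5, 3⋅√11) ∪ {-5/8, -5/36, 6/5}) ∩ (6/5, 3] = (6/5, 3]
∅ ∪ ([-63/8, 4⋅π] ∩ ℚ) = ℚ ∩ [-63/8, 4⋅π]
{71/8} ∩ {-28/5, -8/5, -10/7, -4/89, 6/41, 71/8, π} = {71/8}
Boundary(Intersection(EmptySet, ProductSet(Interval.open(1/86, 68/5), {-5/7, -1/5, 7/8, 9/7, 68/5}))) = EmptySet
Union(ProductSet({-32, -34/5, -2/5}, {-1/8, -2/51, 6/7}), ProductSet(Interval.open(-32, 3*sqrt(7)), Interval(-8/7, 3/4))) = Union(ProductSet({-32, -34/5, -2/5}, {-1/8, -2/51, 6/7}), ProductSet(Interval.open(-32, 3*sqrt(7)), Interval(-8/7, 3/4)))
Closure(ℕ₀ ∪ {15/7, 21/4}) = ℕ₀ ∪ {15/7, 21/4}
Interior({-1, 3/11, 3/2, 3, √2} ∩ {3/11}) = ∅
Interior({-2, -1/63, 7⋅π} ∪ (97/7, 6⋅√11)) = (97/7, 6⋅√11)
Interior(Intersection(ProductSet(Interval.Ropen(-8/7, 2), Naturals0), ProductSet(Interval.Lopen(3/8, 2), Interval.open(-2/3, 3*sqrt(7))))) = EmptySet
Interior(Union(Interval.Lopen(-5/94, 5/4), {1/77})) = Interval.open(-5/94, 5/4)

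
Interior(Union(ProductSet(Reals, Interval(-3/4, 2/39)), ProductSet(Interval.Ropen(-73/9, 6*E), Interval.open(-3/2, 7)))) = Union(ProductSet(Interval(-oo, oo), Interval.open(-3/4, 2/39)), ProductSet(Interval.open(-73/9, 6*E), Interval.open(-3/2, 7)))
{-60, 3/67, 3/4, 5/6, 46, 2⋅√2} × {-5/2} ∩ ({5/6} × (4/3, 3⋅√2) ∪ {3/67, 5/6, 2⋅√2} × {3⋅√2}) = ∅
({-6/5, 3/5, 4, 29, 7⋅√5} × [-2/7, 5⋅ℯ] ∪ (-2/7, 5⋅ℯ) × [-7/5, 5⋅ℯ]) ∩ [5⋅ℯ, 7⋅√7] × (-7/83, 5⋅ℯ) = {7⋅√5} × (-7/83, 5⋅ℯ)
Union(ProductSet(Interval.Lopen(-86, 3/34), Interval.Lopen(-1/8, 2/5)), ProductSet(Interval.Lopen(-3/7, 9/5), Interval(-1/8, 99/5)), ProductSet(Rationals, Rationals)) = Union(ProductSet(Interval.Lopen(-86, 3/34), Interval.Lopen(-1/8, 2/5)), ProductSet(Interval.Lopen(-3/7, 9/5), Interval(-1/8, 99/5)), ProductSet(Rationals, Rationals))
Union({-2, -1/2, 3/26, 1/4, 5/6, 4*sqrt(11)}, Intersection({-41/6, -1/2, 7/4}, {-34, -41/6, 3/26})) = {-41/6, -2, -1/2, 3/26, 1/4, 5/6, 4*sqrt(11)}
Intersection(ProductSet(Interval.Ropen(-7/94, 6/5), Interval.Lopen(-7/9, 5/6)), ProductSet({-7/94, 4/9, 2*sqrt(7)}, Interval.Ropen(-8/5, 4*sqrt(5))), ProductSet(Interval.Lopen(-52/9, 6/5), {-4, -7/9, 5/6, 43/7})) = ProductSet({-7/94, 4/9}, {5/6})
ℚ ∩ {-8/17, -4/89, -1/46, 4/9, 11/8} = {-8/17, -4/89, -1/46, 4/9, 11/8}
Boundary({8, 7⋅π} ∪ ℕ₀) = ℕ₀ ∪ {7⋅π}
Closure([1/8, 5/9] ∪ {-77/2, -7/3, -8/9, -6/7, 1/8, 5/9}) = {-77/2, -7/3, -8/9, -6/7} ∪ [1/8, 5/9]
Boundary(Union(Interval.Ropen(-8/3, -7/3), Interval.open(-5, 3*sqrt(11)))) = {-5, 3*sqrt(11)}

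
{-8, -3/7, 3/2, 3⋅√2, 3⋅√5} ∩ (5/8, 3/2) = ∅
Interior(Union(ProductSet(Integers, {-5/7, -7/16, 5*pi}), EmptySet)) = EmptySet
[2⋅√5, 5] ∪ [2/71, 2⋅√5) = [2/71, 5]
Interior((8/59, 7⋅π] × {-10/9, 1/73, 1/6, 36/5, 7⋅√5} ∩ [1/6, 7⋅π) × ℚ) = ∅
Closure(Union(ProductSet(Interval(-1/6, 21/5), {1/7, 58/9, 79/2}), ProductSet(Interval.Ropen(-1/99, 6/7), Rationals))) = Union(ProductSet(Interval(-1/6, 21/5), {1/7, 58/9, 79/2}), ProductSet(Interval(-1/99, 6/7), Reals))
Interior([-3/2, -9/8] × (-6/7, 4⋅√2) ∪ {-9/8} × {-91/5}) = (-3/2, -9/8) × (-6/7, 4⋅√2)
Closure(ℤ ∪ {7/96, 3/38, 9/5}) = ℤ ∪ {7/96, 3/38, 9/5}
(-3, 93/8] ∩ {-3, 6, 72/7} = {6, 72/7}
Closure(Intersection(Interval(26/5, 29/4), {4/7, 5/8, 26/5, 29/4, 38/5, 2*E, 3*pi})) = {26/5, 29/4, 2*E}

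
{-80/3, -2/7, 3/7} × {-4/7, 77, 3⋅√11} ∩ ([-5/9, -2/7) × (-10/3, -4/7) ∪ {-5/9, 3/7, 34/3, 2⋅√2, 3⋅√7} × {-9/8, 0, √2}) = ∅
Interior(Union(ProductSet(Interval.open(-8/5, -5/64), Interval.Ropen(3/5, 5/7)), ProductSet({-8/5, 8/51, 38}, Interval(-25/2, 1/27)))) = ProductSet(Interval.open(-8/5, -5/64), Interval.open(3/5, 5/7))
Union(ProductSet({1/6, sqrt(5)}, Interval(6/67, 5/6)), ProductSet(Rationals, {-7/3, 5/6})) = Union(ProductSet({1/6, sqrt(5)}, Interval(6/67, 5/6)), ProductSet(Rationals, {-7/3, 5/6}))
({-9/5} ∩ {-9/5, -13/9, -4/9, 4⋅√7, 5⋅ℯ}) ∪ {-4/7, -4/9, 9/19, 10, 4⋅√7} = {-9/5, -4/7, -4/9, 9/19, 10, 4⋅√7}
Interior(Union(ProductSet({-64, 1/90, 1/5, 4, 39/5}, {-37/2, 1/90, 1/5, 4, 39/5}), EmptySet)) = EmptySet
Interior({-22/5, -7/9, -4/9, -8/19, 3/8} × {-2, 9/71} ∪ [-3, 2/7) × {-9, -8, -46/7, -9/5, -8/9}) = ∅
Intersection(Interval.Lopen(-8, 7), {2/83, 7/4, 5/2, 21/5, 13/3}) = {2/83, 7/4, 5/2, 21/5, 13/3}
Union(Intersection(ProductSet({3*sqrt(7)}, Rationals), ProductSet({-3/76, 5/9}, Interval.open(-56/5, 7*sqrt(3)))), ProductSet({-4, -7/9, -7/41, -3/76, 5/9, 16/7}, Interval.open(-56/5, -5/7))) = ProductSet({-4, -7/9, -7/41, -3/76, 5/9, 16/7}, Interval.open(-56/5, -5/7))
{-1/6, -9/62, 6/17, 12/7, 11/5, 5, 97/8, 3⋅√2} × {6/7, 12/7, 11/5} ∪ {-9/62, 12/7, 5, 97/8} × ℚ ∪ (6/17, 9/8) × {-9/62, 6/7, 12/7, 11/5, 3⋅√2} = ({-9/62, 12/7, 5, 97/8} × ℚ) ∪ ((6/17, 9/8) × {-9/62, 6/7, 12/7, 11/5, 3⋅√2}) ∪ ({-1/6, -9/62, 6/17, 12/7, 11/5, 5, 97/8, 3⋅√2} × {6/7, 12/7, 11/5})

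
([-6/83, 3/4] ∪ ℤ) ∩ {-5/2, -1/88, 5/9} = {-1/88, 5/9}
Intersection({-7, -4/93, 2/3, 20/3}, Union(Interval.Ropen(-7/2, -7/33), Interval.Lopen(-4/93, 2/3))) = {2/3}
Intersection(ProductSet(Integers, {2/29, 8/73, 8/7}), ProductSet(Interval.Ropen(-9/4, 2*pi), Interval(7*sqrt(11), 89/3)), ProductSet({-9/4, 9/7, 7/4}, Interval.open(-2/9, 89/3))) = EmptySet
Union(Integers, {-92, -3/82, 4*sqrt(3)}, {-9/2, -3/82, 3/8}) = Union({-9/2, -3/82, 3/8, 4*sqrt(3)}, Integers)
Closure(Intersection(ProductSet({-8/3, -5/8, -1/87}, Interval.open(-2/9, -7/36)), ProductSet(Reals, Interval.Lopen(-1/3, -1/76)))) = ProductSet({-8/3, -5/8, -1/87}, Interval(-2/9, -7/36))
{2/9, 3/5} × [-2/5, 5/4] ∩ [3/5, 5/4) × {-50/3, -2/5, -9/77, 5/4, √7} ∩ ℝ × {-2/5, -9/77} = {3/5} × {-2/5, -9/77}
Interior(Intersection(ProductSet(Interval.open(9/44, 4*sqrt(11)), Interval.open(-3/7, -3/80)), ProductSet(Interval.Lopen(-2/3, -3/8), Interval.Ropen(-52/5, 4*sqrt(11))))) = EmptySet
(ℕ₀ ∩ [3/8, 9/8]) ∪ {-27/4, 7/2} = {-27/4, 7/2} ∪ {1}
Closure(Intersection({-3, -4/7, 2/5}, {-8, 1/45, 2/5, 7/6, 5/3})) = {2/5}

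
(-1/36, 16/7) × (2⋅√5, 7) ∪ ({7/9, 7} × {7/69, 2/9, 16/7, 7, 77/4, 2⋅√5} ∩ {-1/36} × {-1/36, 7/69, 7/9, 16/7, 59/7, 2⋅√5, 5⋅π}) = (-1/36, 16/7) × (2⋅√5, 7)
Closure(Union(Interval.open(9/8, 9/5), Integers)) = Union(Integers, Interval(9/8, 9/5))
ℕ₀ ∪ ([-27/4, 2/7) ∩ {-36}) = ℕ₀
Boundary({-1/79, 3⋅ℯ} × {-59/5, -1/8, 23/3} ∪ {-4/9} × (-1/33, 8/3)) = ({-4/9} × [-1/33, 8/3]) ∪ ({-1/79, 3⋅ℯ} × {-59/5, -1/8, 23/3})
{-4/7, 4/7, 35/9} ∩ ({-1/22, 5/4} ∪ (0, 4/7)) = ∅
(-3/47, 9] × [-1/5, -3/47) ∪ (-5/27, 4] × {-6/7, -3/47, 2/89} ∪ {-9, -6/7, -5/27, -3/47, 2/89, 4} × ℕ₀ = ({-9, -6/7, -5/27, -3/47, 2/89, 4} × ℕ₀) ∪ ((-5/27, 4] × {-6/7, -3/47, 2/89}) ∪ ((-3/47, 9] × [-1/5, -3/47))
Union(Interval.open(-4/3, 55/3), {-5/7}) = Interval.open(-4/3, 55/3)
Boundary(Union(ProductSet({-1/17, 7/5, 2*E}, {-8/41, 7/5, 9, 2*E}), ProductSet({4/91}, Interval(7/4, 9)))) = Union(ProductSet({4/91}, Interval(7/4, 9)), ProductSet({-1/17, 7/5, 2*E}, {-8/41, 7/5, 9, 2*E}))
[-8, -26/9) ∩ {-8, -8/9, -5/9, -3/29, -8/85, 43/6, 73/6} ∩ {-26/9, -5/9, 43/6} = ∅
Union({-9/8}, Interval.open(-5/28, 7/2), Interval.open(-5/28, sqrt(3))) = Union({-9/8}, Interval.open(-5/28, 7/2))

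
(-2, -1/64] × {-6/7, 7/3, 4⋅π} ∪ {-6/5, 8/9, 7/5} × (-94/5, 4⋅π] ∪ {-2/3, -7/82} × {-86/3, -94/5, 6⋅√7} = ({-2/3, -7/82} × {-86/3, -94/5, 6⋅√7}) ∪ ({-6/5, 8/9, 7/5} × (-94/5, 4⋅π]) ∪ ((-2, -1/64] × {-6/7, 7/3, 4⋅π})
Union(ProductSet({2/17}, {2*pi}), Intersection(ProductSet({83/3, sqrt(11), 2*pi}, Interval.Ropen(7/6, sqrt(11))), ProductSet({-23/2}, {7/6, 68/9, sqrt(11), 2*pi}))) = ProductSet({2/17}, {2*pi})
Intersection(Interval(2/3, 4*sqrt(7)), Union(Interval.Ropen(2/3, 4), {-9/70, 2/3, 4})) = Interval(2/3, 4)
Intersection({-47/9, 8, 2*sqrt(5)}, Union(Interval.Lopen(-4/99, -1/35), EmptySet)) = EmptySet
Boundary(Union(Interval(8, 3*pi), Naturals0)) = Union(Complement(Naturals0, Interval.open(8, 3*pi)), {3*pi})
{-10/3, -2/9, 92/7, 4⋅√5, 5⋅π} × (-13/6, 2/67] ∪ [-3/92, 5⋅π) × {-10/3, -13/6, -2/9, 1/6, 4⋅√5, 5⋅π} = ({-10/3, -2/9, 92/7, 4⋅√5, 5⋅π} × (-13/6, 2/67]) ∪ ([-3/92, 5⋅π) × {-10/3, -13/6, -2/9, 1/6, 4⋅√5, 5⋅π})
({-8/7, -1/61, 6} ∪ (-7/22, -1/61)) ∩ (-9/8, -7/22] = ∅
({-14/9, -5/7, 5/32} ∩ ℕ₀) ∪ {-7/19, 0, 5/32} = {-7/19, 0, 5/32}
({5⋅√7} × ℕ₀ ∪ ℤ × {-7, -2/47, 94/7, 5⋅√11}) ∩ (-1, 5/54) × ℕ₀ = ∅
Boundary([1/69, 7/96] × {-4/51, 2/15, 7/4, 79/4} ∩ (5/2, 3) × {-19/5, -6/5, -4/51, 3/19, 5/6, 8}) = ∅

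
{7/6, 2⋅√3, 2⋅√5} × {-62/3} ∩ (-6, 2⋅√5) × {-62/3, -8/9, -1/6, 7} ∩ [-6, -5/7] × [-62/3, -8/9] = ∅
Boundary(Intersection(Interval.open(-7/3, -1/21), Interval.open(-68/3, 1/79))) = {-7/3, -1/21}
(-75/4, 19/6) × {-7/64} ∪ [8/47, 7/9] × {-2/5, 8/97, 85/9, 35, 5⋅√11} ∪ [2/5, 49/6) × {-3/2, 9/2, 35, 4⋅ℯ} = ((-75/4, 19/6) × {-7/64}) ∪ ([2/5, 49/6) × {-3/2, 9/2, 35, 4⋅ℯ}) ∪ ([8/47, 7/9] × {-2/5, 8/97, 85/9, 35, 5⋅√11})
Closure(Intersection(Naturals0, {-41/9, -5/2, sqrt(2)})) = EmptySet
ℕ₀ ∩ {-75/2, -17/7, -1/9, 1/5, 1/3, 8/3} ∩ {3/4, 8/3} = ∅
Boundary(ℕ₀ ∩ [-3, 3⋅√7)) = {0, 1, …, 7}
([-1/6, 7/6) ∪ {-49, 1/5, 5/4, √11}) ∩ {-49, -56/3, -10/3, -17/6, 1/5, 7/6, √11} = {-49, 1/5, √11}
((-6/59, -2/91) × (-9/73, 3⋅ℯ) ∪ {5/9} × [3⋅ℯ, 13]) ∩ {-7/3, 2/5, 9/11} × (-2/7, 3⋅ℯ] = ∅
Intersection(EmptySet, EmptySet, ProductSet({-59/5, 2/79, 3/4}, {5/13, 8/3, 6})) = EmptySet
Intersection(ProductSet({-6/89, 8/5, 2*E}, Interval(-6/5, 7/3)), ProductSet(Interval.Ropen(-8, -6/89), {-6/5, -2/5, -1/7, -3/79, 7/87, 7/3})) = EmptySet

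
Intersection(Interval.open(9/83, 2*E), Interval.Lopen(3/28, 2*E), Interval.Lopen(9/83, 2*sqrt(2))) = Interval.Lopen(9/83, 2*sqrt(2))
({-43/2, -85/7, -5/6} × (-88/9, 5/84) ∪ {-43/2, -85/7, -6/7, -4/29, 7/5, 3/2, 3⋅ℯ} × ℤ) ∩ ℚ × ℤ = ({-43/2, -85/7, -5/6} × {-9, -8, …, 0}) ∪ ({-43/2, -85/7, -6/7, -4/29, 7/5, 3/2} × ℤ)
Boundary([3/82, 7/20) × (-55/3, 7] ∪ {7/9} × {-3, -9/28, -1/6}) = ({7/9} × {-3, -9/28, -1/6}) ∪ ({3/82, 7/20} × [-55/3, 7]) ∪ ([3/82, 7/20] × {-55/3, 7})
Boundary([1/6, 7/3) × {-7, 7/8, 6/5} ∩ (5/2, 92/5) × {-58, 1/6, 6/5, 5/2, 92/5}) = ∅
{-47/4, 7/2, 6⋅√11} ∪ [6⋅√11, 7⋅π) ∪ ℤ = ℤ ∪ {-47/4, 7/2} ∪ [6⋅√11, 7⋅π)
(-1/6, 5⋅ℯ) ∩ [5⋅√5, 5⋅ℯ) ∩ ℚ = ℚ ∩ [5⋅√5, 5⋅ℯ)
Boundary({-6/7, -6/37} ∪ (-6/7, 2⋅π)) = {-6/7, 2⋅π}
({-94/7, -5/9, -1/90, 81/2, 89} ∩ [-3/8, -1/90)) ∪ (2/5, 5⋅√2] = (2/5, 5⋅√2]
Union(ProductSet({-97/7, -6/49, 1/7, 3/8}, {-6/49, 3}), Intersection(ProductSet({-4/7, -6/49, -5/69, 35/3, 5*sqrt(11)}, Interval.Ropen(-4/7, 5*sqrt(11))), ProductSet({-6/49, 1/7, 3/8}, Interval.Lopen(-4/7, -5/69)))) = Union(ProductSet({-6/49}, Interval.Lopen(-4/7, -5/69)), ProductSet({-97/7, -6/49, 1/7, 3/8}, {-6/49, 3}))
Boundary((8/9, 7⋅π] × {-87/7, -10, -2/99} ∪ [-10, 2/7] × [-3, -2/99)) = ({-10, 2/7} × [-3, -2/99]) ∪ ([-10, 2/7] × {-3, -2/99}) ∪ ([8/9, 7⋅π] × {-87/7, -10, -2/99})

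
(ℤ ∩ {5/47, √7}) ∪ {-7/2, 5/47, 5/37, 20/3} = {-7/2, 5/47, 5/37, 20/3}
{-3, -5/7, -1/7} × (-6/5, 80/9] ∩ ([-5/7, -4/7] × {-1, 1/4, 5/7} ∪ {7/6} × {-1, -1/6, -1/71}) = {-5/7} × {-1, 1/4, 5/7}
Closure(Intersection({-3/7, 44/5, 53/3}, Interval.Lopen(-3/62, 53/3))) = {44/5, 53/3}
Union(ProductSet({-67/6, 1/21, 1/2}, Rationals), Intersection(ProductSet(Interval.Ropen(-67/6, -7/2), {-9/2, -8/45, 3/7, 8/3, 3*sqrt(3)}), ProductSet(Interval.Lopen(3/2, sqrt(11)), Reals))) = ProductSet({-67/6, 1/21, 1/2}, Rationals)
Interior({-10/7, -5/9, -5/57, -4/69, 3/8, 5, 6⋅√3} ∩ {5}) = ∅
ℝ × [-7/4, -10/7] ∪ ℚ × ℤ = (ℚ × ℤ) ∪ (ℝ × [-7/4, -10/7])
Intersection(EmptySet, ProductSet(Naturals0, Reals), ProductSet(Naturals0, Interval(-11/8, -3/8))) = EmptySet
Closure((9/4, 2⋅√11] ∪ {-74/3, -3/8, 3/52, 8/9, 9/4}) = {-74/3, -3/8, 3/52, 8/9} ∪ [9/4, 2⋅√11]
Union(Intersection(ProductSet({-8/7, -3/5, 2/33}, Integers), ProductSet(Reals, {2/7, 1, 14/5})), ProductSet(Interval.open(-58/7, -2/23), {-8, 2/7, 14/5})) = Union(ProductSet({-8/7, -3/5, 2/33}, {1}), ProductSet(Interval.open(-58/7, -2/23), {-8, 2/7, 14/5}))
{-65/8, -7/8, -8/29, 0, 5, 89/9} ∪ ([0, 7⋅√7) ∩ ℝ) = {-65/8, -7/8, -8/29} ∪ [0, 7⋅√7)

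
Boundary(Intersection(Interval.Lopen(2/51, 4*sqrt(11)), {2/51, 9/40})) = {9/40}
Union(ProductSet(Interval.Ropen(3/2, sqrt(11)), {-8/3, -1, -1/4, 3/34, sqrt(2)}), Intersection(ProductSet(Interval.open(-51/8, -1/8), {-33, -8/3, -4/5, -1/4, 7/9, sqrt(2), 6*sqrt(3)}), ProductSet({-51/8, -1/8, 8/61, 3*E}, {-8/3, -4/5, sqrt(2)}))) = ProductSet(Interval.Ropen(3/2, sqrt(11)), {-8/3, -1, -1/4, 3/34, sqrt(2)})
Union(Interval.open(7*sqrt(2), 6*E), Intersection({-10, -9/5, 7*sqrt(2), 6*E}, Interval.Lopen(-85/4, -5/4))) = Union({-10, -9/5}, Interval.open(7*sqrt(2), 6*E))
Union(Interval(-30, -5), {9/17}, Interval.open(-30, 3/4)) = Interval.Ropen(-30, 3/4)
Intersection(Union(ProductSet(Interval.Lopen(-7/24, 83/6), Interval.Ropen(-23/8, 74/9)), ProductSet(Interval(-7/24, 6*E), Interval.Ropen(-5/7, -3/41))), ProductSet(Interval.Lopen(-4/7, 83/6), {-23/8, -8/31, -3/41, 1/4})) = Union(ProductSet(Interval(-7/24, 83/6), {-8/31}), ProductSet(Interval.Lopen(-7/24, 83/6), {-23/8, -8/31, -3/41, 1/4}))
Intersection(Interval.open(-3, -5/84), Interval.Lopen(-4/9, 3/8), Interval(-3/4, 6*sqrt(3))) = Interval.open(-4/9, -5/84)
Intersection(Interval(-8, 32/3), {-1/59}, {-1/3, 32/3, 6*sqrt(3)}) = EmptySet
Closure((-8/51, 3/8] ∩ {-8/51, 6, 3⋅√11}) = ∅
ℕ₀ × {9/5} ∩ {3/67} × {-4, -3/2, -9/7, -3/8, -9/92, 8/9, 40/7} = ∅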